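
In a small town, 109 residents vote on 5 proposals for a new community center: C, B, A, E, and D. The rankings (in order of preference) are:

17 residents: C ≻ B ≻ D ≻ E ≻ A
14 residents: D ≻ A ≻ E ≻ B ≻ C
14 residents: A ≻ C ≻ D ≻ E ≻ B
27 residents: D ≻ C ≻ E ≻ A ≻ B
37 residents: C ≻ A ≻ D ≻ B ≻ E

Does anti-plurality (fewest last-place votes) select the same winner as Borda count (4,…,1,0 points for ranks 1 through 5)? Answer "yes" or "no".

Anti-plurality — last-place votes: C 14, B 41, A 17, E 37, D 0. Winner: D.
Borda — scores: C 339, B 102, A 236, E 113, D 300. Winner: C.
The two methods disagree.

no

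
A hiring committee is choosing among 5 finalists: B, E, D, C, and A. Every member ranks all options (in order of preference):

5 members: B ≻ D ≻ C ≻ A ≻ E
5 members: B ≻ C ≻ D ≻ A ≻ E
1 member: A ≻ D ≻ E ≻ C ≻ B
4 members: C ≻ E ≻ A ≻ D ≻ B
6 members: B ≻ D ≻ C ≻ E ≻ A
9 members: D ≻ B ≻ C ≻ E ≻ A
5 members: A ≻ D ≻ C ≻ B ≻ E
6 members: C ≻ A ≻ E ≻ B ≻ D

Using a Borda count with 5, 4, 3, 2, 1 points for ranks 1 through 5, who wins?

C

B: 5·5 + 5·5 + 1·1 + 4·1 + 6·5 + 9·4 + 5·2 + 6·2 = 143
E: 5·1 + 5·1 + 1·3 + 4·4 + 6·2 + 9·2 + 5·1 + 6·3 = 82
D: 5·4 + 5·3 + 1·4 + 4·2 + 6·4 + 9·5 + 5·4 + 6·1 = 142
C: 5·3 + 5·4 + 1·2 + 4·5 + 6·3 + 9·3 + 5·3 + 6·5 = 147
A: 5·2 + 5·2 + 1·5 + 4·3 + 6·1 + 9·1 + 5·5 + 6·4 = 101
C has the highest Borda score (147).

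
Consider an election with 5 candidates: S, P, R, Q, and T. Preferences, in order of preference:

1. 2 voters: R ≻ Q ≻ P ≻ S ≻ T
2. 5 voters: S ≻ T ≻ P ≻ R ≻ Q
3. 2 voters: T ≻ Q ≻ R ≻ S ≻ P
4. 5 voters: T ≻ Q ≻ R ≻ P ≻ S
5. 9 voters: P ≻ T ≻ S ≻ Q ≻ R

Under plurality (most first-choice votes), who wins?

First-place votes: S 5, P 9, R 2, Q 0, T 7.
P has the most first-place votes.

P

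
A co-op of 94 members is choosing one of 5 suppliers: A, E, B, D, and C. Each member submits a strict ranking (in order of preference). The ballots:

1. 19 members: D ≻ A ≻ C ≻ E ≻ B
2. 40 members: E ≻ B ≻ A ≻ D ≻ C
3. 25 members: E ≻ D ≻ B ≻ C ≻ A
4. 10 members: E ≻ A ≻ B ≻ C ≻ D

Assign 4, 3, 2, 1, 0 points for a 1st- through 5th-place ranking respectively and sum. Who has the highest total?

E

A: 19·3 + 40·2 + 25·0 + 10·3 = 167
E: 19·1 + 40·4 + 25·4 + 10·4 = 319
B: 19·0 + 40·3 + 25·2 + 10·2 = 190
D: 19·4 + 40·1 + 25·3 + 10·0 = 191
C: 19·2 + 40·0 + 25·1 + 10·1 = 73
E has the highest Borda score (319).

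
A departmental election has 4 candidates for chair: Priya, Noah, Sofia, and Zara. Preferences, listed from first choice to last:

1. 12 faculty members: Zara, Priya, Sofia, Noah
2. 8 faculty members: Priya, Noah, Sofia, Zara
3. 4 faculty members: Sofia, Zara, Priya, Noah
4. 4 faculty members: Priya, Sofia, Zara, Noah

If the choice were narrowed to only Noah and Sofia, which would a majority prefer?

Sofia

Voters preferring Noah to Sofia: 8; preferring Sofia to Noah: 20.
Sofia wins the head-to-head.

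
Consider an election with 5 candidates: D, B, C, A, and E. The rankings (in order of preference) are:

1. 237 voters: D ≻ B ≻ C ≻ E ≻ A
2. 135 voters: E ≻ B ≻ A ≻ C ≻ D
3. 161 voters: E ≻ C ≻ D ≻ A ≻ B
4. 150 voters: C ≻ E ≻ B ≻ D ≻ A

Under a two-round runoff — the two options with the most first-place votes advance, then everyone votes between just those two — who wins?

Round 1 first-place votes: D 237, B 0, C 150, A 0, E 296.
E and D advance.
Runoff: E is preferred to D by 446 voters; D by 237.
E wins the runoff.

E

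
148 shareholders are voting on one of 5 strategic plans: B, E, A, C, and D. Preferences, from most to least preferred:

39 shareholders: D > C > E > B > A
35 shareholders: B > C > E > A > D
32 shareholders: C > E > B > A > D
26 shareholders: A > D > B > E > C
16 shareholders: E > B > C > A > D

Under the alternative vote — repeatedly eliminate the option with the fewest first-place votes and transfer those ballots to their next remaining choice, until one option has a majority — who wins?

B

Round 1: B 35, E 16, A 26, C 32, D 39. Eliminate E.
Round 2: B 51, A 26, C 32, D 39. Eliminate A.
Round 3: B 51, C 32, D 65. Eliminate C.
Round 4: B 83, D 65. B has a majority.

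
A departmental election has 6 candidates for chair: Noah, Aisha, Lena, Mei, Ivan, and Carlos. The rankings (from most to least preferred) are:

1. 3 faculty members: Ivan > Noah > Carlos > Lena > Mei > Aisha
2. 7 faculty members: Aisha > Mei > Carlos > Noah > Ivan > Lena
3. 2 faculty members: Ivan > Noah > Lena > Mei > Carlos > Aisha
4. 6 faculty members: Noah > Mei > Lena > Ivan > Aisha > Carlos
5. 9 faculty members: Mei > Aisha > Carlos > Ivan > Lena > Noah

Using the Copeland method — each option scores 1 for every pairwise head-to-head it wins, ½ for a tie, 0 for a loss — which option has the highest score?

Mei

Noah: beats Lena; loses to Aisha, Mei, Ivan, and Carlos → score 1.
Aisha: beats Noah, Lena, Ivan, and Carlos; loses to Mei → score 4.
Lena: loses to Noah, Aisha, Mei, Ivan, and Carlos → score 0.
Mei: beats Noah, Aisha, Lena, Ivan, and Carlos → score 5.
Ivan: beats Noah and Lena; loses to Aisha, Mei, and Carlos → score 2.
Carlos: beats Noah, Lena, and Ivan; loses to Aisha and Mei → score 3.
Mei has the best pairwise record.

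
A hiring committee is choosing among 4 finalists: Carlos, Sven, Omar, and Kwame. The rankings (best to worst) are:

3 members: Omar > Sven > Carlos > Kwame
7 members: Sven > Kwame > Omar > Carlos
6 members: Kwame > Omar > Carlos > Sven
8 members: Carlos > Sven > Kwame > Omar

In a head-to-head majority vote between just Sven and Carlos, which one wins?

Voters preferring Sven to Carlos: 10; preferring Carlos to Sven: 14.
Carlos wins the head-to-head.

Carlos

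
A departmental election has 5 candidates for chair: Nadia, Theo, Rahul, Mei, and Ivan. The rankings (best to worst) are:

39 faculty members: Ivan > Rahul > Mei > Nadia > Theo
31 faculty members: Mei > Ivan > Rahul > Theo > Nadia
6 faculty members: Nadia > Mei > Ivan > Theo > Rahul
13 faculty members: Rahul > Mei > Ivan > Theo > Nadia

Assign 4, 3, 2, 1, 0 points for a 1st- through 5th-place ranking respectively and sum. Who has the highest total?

Ivan

Nadia: 39·1 + 31·0 + 6·4 + 13·0 = 63
Theo: 39·0 + 31·1 + 6·1 + 13·1 = 50
Rahul: 39·3 + 31·2 + 6·0 + 13·4 = 231
Mei: 39·2 + 31·4 + 6·3 + 13·3 = 259
Ivan: 39·4 + 31·3 + 6·2 + 13·2 = 287
Ivan has the highest Borda score (287).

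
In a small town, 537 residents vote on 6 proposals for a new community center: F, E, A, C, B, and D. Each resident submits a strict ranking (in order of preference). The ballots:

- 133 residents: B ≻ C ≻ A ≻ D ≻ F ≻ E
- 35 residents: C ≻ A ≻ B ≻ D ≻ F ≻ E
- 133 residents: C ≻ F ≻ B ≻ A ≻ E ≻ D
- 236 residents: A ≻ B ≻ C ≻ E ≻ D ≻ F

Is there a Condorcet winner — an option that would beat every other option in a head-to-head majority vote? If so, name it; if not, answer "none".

Checking pairwise contests:
A beats F 404–133.
F beats E 301–236.
C beats A 301–236.
B beats C 369–168.
A beats B 271–266.
E beats D 369–168.
Every option loses at least one head-to-head, so there is no Condorcet winner.

none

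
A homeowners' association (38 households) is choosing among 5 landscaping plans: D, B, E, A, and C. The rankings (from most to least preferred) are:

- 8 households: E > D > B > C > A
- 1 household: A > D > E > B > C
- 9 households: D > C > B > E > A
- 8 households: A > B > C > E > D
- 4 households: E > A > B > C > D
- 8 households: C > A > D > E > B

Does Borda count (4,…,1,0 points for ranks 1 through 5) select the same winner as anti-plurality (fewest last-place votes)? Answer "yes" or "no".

Borda — scores: D 79, B 67, E 75, A 72, C 87. Winner: C.
Anti-plurality — last-place votes: D 12, B 8, E 0, A 17, C 1. Winner: E.
The two methods disagree.

no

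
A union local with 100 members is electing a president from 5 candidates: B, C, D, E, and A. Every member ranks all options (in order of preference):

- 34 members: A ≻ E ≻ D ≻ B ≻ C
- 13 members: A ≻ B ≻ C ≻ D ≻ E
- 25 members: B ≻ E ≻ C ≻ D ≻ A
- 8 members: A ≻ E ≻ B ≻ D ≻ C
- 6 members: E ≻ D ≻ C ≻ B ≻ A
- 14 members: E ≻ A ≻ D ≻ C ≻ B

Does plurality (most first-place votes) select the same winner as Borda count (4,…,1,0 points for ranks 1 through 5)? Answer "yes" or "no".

Plurality — first-place votes: B 25, C 0, D 0, E 20, A 55. Winner: A.
Borda — scores: B 195, C 102, D 160, E 281, A 262. Winner: E.
The two methods disagree.

no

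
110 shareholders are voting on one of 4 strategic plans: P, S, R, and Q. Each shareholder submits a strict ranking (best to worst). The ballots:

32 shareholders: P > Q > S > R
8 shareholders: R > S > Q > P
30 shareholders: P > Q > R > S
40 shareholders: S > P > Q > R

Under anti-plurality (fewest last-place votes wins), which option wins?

Last-place votes: P 8, S 30, R 72, Q 0.
Q is ranked last by the fewest voters, so Q wins.

Q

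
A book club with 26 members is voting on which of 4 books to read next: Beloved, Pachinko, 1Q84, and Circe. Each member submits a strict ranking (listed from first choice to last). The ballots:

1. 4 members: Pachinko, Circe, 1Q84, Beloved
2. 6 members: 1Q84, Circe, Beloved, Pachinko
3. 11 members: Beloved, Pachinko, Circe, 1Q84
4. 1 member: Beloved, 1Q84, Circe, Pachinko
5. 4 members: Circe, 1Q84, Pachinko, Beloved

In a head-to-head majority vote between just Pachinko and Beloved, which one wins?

Beloved

Voters preferring Pachinko to Beloved: 8; preferring Beloved to Pachinko: 18.
Beloved wins the head-to-head.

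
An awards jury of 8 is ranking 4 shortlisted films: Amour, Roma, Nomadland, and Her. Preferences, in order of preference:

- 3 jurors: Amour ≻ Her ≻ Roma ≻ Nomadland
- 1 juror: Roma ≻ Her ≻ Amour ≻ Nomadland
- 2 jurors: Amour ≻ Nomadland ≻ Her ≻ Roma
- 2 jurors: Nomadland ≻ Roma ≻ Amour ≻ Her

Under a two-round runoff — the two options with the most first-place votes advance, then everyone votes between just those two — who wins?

Amour

Round 1 first-place votes: Amour 5, Roma 1, Nomadland 2, Her 0.
Amour and Nomadland advance.
Runoff: Amour is preferred to Nomadland by 6 voters; Nomadland by 2.
Amour wins the runoff.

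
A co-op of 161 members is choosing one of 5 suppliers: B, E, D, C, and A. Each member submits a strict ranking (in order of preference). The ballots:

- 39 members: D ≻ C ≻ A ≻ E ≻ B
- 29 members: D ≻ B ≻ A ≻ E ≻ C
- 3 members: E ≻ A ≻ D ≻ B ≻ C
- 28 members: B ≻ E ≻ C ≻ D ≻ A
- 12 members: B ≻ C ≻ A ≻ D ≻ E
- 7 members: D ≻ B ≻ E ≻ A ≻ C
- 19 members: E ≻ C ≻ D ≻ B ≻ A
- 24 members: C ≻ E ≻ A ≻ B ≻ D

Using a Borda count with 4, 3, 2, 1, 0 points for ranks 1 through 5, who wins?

B: 39·0 + 29·3 + 3·1 + 28·4 + 12·4 + 7·3 + 19·1 + 24·1 = 314
E: 39·1 + 29·1 + 3·4 + 28·3 + 12·0 + 7·2 + 19·4 + 24·3 = 326
D: 39·4 + 29·4 + 3·2 + 28·1 + 12·1 + 7·4 + 19·2 + 24·0 = 384
C: 39·3 + 29·0 + 3·0 + 28·2 + 12·3 + 7·0 + 19·3 + 24·4 = 362
A: 39·2 + 29·2 + 3·3 + 28·0 + 12·2 + 7·1 + 19·0 + 24·2 = 224
D has the highest Borda score (384).

D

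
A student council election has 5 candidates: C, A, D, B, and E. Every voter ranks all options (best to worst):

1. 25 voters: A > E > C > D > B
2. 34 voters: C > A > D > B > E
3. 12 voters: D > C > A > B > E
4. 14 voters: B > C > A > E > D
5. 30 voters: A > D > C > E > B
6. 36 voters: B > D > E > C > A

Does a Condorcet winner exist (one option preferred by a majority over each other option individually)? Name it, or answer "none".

none

Checking pairwise contests:
D beats C 78–73.
C beats A 96–55.
A beats D 103–48.
C beats B 101–50.
C beats E 90–61.
Every option loses at least one head-to-head, so there is no Condorcet winner.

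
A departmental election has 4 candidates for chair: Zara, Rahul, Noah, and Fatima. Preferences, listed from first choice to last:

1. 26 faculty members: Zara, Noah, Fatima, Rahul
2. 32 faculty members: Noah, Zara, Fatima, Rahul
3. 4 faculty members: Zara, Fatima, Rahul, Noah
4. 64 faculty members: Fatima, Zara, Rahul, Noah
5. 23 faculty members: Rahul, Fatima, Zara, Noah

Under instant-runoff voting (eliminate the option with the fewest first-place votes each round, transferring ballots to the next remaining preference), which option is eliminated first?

Round 1: Zara 30, Rahul 23, Noah 32, Fatima 64. Eliminate Rahul.

Rahul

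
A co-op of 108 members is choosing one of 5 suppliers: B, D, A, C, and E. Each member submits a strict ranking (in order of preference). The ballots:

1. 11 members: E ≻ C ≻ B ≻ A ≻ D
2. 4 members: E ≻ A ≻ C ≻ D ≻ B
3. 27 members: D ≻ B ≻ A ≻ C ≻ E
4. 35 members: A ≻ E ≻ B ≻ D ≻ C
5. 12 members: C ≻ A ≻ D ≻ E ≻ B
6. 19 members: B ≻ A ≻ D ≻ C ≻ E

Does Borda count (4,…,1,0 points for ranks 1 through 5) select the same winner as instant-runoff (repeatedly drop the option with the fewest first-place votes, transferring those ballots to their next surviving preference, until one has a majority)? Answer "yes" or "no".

no

Borda — scores: B 249, D 209, A 310, C 135, E 177. Winner: A.
Instant-runoff — R1 B 19, D 27, A 35, C 12, E 15 (C out); R2 B 19, D 27, A 47, E 15 (E out); R3 B 30, D 27, A 51 (D out); R4 B 57, A 51 (B winner). Winner: B.
The two methods disagree.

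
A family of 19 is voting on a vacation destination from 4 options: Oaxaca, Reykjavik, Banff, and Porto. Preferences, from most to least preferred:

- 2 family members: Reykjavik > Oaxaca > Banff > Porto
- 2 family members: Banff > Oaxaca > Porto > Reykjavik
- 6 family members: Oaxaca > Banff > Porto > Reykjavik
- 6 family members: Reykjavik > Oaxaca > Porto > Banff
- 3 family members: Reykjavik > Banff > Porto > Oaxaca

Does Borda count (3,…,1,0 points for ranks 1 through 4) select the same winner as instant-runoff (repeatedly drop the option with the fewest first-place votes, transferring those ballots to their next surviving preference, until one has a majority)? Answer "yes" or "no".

Borda — scores: Oaxaca 38, Reykjavik 33, Banff 26, Porto 17. Winner: Oaxaca.
Instant-runoff — R1 Oaxaca 6, Reykjavik 11, Banff 2, Porto 0 (Reykjavik winner). Winner: Reykjavik.
The two methods disagree.

no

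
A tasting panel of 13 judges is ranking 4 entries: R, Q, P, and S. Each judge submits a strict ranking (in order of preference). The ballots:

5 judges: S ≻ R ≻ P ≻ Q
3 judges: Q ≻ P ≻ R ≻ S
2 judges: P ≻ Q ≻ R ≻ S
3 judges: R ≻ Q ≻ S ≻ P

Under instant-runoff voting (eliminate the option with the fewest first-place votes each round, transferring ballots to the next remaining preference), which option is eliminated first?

P

Round 1: R 3, Q 3, P 2, S 5. Eliminate P.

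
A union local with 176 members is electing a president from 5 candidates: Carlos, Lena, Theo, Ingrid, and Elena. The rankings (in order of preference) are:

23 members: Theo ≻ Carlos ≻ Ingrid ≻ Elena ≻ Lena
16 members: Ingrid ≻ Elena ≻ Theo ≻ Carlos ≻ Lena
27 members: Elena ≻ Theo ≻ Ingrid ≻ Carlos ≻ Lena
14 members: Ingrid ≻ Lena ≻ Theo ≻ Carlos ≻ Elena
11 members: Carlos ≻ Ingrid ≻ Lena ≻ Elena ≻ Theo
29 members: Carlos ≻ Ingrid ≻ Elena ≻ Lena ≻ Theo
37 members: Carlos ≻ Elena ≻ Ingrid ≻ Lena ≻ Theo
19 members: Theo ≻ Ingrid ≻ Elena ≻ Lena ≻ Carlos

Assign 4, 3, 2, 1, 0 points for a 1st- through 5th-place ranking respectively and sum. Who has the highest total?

Carlos: 23·3 + 16·1 + 27·1 + 14·1 + 11·4 + 29·4 + 37·4 + 19·0 = 434
Lena: 23·0 + 16·0 + 27·0 + 14·3 + 11·2 + 29·1 + 37·1 + 19·1 = 149
Theo: 23·4 + 16·2 + 27·3 + 14·2 + 11·0 + 29·0 + 37·0 + 19·4 = 309
Ingrid: 23·2 + 16·4 + 27·2 + 14·4 + 11·3 + 29·3 + 37·2 + 19·3 = 471
Elena: 23·1 + 16·3 + 27·4 + 14·0 + 11·1 + 29·2 + 37·3 + 19·2 = 397
Ingrid has the highest Borda score (471).

Ingrid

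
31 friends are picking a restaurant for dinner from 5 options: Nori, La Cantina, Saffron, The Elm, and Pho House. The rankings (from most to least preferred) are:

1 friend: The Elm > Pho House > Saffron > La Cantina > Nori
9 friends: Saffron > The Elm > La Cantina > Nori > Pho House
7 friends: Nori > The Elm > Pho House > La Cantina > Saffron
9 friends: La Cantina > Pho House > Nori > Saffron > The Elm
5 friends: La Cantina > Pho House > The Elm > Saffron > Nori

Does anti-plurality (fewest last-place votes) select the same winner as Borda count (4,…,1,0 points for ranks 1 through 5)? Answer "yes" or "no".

yes

Anti-plurality — last-place votes: Nori 6, La Cantina 0, Saffron 7, The Elm 9, Pho House 9. Winner: La Cantina.
Borda — scores: Nori 55, La Cantina 82, Saffron 52, The Elm 62, Pho House 59. Winner: La Cantina.
The two methods agree.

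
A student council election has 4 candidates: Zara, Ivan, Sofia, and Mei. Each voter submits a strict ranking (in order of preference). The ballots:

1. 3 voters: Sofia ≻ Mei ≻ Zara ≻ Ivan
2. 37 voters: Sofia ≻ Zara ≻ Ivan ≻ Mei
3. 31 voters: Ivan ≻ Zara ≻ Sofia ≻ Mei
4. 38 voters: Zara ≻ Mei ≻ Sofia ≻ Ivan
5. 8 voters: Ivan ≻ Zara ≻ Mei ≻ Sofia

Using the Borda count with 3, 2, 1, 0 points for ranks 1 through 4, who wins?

Zara

Zara: 3·1 + 37·2 + 31·2 + 38·3 + 8·2 = 269
Ivan: 3·0 + 37·1 + 31·3 + 38·0 + 8·3 = 154
Sofia: 3·3 + 37·3 + 31·1 + 38·1 + 8·0 = 189
Mei: 3·2 + 37·0 + 31·0 + 38·2 + 8·1 = 90
Zara has the highest Borda score (269).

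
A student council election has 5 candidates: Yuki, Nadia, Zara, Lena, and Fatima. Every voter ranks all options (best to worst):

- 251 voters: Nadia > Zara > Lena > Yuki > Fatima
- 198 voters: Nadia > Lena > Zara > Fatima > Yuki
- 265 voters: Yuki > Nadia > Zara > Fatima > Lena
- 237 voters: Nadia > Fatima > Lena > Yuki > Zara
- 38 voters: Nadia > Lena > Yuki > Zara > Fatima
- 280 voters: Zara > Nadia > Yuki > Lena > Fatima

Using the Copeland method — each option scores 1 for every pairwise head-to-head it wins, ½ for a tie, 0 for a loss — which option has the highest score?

Yuki: beats Fatima; loses to Nadia, Zara, and Lena → score 1.
Nadia: beats Yuki, Zara, Lena, and Fatima → score 4.
Zara: beats Yuki, Lena, and Fatima; loses to Nadia → score 3.
Lena: beats Yuki and Fatima; loses to Nadia and Zara → score 2.
Fatima: loses to Yuki, Nadia, Zara, and Lena → score 0.
Nadia has the best pairwise record.

Nadia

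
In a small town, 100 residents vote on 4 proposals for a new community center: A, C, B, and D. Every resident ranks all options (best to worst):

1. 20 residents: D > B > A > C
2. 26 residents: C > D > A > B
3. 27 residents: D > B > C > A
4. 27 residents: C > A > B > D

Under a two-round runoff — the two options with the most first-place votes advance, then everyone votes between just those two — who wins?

Round 1 first-place votes: A 0, C 53, B 0, D 47.
C and D advance.
Runoff: C is preferred to D by 53 voters; D by 47.
C wins the runoff.

C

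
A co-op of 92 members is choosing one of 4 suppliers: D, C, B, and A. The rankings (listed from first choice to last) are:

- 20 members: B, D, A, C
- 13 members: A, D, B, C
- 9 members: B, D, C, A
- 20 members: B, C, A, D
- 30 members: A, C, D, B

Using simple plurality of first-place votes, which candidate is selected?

First-place votes: D 0, C 0, B 49, A 43.
B has the most first-place votes.

B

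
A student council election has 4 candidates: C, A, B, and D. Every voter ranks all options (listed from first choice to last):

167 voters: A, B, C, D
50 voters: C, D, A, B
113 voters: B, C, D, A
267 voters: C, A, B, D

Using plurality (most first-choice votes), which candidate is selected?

C

First-place votes: C 317, A 167, B 113, D 0.
C has the most first-place votes.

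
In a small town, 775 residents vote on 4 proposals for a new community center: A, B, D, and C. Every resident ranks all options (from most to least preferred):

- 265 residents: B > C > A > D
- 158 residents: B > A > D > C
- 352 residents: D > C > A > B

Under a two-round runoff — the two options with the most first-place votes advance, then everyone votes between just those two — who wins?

Round 1 first-place votes: A 0, B 423, D 352, C 0.
B and D advance.
Runoff: B is preferred to D by 423 voters; D by 352.
B wins the runoff.

B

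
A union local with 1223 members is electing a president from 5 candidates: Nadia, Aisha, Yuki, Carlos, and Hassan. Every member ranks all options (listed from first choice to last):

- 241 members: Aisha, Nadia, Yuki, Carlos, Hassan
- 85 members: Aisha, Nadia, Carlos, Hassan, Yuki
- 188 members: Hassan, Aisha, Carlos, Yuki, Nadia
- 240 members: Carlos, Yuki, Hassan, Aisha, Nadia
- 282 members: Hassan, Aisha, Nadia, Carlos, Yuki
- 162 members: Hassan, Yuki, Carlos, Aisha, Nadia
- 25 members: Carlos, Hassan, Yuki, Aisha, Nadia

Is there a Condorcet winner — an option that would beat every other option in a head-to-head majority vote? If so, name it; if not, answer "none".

Hassan vs Nadia: 897–326 for Hassan.
Hassan vs Aisha: 897–326 for Hassan.
Hassan vs Yuki: 742–481 for Hassan.
Hassan vs Carlos: 632–591 for Hassan.
Hassan beats every other option head-to-head.

Hassan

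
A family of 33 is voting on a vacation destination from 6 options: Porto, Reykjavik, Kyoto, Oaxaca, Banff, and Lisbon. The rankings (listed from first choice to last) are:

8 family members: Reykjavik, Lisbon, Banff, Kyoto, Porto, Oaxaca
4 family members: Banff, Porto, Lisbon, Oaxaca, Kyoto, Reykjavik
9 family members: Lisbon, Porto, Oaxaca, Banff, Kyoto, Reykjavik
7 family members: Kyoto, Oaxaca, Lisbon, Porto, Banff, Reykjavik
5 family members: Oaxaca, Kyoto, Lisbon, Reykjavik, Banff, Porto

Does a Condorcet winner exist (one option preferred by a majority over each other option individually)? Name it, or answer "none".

Lisbon vs Porto: 29–4 for Lisbon.
Lisbon vs Reykjavik: 25–8 for Lisbon.
Lisbon vs Kyoto: 21–12 for Lisbon.
Lisbon vs Oaxaca: 21–12 for Lisbon.
Lisbon vs Banff: 29–4 for Lisbon.
Lisbon beats every other option head-to-head.

Lisbon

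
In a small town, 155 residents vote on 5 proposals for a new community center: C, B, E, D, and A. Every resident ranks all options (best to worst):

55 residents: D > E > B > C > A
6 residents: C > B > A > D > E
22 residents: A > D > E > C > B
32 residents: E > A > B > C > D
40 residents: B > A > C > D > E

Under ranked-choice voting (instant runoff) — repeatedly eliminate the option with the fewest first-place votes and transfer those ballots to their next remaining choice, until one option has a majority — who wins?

Round 1: C 6, B 40, E 32, D 55, A 22. Eliminate C.
Round 2: B 46, E 32, D 55, A 22. Eliminate A.
Round 3: B 46, E 32, D 77. Eliminate E.
Round 4: B 78, D 77. B has a majority.

B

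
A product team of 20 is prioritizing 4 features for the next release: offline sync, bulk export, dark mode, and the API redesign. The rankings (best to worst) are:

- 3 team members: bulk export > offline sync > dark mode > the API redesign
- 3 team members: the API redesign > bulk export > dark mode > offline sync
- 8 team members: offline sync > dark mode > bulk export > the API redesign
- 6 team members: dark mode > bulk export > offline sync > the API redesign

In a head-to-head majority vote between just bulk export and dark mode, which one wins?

dark mode

Voters preferring bulk export to dark mode: 6; preferring dark mode to bulk export: 14.
dark mode wins the head-to-head.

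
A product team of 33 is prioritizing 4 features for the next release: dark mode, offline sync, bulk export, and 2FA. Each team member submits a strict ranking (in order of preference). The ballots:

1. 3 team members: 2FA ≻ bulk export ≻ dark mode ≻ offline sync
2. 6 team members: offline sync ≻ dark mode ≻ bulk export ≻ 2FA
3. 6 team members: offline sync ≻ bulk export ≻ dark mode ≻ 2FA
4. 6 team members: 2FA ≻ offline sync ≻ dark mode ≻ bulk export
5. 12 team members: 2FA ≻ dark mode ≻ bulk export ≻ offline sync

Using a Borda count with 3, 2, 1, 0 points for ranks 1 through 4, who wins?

2FA

dark mode: 3·1 + 6·2 + 6·1 + 6·1 + 12·2 = 51
offline sync: 3·0 + 6·3 + 6·3 + 6·2 + 12·0 = 48
bulk export: 3·2 + 6·1 + 6·2 + 6·0 + 12·1 = 36
2FA: 3·3 + 6·0 + 6·0 + 6·3 + 12·3 = 63
2FA has the highest Borda score (63).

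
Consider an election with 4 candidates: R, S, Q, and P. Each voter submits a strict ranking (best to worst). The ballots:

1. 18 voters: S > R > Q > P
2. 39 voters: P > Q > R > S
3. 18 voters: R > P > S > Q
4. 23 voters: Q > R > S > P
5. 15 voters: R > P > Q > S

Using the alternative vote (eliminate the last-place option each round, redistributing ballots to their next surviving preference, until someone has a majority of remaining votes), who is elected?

Round 1: R 33, S 18, Q 23, P 39. Eliminate S.
Round 2: R 51, Q 23, P 39. Eliminate Q.
Round 3: R 74, P 39. R has a majority.

R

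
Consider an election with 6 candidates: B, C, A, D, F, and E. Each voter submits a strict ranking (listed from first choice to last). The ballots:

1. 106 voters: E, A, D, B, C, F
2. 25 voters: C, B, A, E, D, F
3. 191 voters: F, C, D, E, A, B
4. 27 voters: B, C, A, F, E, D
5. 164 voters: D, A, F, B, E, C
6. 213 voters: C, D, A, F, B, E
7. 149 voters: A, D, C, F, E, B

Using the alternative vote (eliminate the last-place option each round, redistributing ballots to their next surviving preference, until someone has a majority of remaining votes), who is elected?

C

Round 1: B 27, C 238, A 149, D 164, F 191, E 106. Eliminate B.
Round 2: C 265, A 149, D 164, F 191, E 106. Eliminate E.
Round 3: C 265, A 255, D 164, F 191. Eliminate D.
Round 4: C 265, A 419, F 191. Eliminate F.
Round 5: C 456, A 419. C has a majority.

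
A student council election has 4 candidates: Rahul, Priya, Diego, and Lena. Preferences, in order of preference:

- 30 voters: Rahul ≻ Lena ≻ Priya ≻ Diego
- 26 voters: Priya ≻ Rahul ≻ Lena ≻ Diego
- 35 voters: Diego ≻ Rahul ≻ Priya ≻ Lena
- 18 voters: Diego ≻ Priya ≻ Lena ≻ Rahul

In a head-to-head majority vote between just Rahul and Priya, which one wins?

Rahul

Voters preferring Rahul to Priya: 65; preferring Priya to Rahul: 44.
Rahul wins the head-to-head.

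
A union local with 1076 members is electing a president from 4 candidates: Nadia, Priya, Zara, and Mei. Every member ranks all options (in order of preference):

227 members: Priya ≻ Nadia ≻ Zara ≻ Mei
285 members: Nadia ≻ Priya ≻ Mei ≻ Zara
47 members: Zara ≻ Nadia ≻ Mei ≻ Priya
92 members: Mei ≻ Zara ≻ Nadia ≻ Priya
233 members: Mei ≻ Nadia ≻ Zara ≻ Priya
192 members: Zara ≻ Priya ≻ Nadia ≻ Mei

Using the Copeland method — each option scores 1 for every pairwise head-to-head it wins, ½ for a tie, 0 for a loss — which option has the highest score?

Nadia: beats Priya, Zara, and Mei → score 3.
Priya: beats Mei; loses to Nadia and Zara → score 1.
Zara: beats Priya; loses to Nadia and Mei → score 1.
Mei: beats Zara; loses to Nadia and Priya → score 1.
Nadia has the best pairwise record.

Nadia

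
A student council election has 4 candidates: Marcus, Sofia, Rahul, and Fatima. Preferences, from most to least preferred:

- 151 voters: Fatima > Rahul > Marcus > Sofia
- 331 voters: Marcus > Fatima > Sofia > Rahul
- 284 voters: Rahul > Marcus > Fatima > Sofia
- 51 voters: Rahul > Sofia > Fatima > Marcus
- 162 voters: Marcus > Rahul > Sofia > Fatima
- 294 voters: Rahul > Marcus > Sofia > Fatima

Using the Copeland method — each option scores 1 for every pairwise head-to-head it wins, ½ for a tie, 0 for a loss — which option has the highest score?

Rahul

Marcus: beats Sofia and Fatima; loses to Rahul → score 2.
Sofia: loses to Marcus, Rahul, and Fatima → score 0.
Rahul: beats Marcus, Sofia, and Fatima → score 3.
Fatima: beats Sofia; loses to Marcus and Rahul → score 1.
Rahul has the best pairwise record.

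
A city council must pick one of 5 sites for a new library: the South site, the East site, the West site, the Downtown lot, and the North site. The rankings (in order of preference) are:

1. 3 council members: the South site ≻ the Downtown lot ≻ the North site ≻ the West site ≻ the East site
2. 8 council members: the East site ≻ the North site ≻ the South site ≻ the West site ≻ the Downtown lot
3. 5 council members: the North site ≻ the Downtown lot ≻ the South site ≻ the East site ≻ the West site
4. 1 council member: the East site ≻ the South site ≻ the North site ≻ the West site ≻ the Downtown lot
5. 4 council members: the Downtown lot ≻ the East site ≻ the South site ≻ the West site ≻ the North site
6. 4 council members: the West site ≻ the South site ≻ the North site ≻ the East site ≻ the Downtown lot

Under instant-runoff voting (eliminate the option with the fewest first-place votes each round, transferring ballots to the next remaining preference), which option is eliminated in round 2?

the West site

Round 1: the South site 3, the East site 9, the West site 4, the Downtown lot 4, the North site 5. Eliminate the South site.
Round 2: the East site 9, the West site 4, the Downtown lot 7, the North site 5. Eliminate the West site.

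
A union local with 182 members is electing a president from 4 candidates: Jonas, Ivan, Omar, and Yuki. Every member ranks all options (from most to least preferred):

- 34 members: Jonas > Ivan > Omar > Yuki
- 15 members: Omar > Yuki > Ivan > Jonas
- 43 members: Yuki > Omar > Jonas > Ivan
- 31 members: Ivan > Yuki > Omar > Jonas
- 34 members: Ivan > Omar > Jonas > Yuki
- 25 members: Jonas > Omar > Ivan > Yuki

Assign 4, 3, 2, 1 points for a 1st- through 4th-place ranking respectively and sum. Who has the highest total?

Omar

Jonas: 34·4 + 15·1 + 43·2 + 31·1 + 34·2 + 25·4 = 436
Ivan: 34·3 + 15·2 + 43·1 + 31·4 + 34·4 + 25·2 = 485
Omar: 34·2 + 15·4 + 43·3 + 31·2 + 34·3 + 25·3 = 496
Yuki: 34·1 + 15·3 + 43·4 + 31·3 + 34·1 + 25·1 = 403
Omar has the highest Borda score (496).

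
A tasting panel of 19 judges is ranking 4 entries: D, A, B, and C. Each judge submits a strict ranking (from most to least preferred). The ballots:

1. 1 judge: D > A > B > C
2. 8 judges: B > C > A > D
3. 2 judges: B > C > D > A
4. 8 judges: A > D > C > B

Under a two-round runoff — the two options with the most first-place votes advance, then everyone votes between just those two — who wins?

Round 1 first-place votes: D 1, A 8, B 10, C 0.
B and A advance.
Runoff: B is preferred to A by 10 voters; A by 9.
B wins the runoff.

B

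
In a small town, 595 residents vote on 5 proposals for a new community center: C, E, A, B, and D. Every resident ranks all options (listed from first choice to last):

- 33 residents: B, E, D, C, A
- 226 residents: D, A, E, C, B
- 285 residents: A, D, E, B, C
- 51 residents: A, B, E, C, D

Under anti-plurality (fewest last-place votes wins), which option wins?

E

Last-place votes: C 285, E 0, A 33, B 226, D 51.
E is ranked last by the fewest voters, so E wins.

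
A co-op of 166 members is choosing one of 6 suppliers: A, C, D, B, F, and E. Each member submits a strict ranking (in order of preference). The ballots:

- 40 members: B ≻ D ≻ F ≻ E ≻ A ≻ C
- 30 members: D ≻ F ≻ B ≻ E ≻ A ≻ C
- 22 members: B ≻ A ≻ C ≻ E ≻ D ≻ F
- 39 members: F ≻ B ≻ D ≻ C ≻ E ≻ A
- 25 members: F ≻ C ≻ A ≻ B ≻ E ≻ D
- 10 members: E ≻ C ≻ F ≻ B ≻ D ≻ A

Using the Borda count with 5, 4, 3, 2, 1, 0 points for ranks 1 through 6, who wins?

A: 40·1 + 30·1 + 22·4 + 39·0 + 25·3 + 10·0 = 233
C: 40·0 + 30·0 + 22·3 + 39·2 + 25·4 + 10·4 = 284
D: 40·4 + 30·5 + 22·1 + 39·3 + 25·0 + 10·1 = 459
B: 40·5 + 30·3 + 22·5 + 39·4 + 25·2 + 10·2 = 626
F: 40·3 + 30·4 + 22·0 + 39·5 + 25·5 + 10·3 = 590
E: 40·2 + 30·2 + 22·2 + 39·1 + 25·1 + 10·5 = 298
B has the highest Borda score (626).

B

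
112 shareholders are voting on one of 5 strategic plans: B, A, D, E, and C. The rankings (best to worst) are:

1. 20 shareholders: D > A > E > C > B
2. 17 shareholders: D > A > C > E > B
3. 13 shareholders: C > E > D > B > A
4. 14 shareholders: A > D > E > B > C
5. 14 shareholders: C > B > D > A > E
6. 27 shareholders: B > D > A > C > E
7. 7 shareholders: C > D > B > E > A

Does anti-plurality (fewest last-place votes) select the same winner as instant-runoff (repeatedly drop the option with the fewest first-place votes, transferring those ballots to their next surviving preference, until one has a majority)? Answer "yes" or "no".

yes

Anti-plurality — last-place votes: B 37, A 20, D 0, E 41, C 14. Winner: D.
Instant-runoff — R1 B 27, A 14, D 37, E 0, C 34 (E out); R2 B 27, A 14, D 37, C 34 (A out); R3 B 27, D 51, C 34 (B out); R4 D 78, C 34 (D winner). Winner: D.
The two methods agree.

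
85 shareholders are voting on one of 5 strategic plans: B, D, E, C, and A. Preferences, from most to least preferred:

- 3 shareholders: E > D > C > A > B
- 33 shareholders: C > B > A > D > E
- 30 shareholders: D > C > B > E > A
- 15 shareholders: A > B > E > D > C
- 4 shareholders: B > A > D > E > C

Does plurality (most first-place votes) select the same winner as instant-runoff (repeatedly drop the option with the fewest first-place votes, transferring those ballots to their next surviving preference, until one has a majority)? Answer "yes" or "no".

Plurality — first-place votes: B 4, D 30, E 3, C 33, A 15. Winner: C.
Instant-runoff — R1 B 4, D 30, E 3, C 33, A 15 (E out); R2 B 4, D 33, C 33, A 15 (B out); R3 D 33, C 33, A 19 (A out); R4 D 52, C 33 (D winner). Winner: D.
The two methods disagree.

no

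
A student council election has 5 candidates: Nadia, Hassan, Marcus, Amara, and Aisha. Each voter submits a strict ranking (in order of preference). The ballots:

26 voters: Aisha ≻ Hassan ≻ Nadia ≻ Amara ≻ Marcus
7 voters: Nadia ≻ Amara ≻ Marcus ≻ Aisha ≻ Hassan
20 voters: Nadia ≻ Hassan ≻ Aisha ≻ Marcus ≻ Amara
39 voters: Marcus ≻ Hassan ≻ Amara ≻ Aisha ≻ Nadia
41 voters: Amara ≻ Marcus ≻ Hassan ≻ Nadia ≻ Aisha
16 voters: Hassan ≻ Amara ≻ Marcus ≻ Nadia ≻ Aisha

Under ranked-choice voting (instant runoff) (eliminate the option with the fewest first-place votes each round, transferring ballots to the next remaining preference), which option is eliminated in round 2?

Round 1: Nadia 27, Hassan 16, Marcus 39, Amara 41, Aisha 26. Eliminate Hassan.
Round 2: Nadia 27, Marcus 39, Amara 57, Aisha 26. Eliminate Aisha.

Aisha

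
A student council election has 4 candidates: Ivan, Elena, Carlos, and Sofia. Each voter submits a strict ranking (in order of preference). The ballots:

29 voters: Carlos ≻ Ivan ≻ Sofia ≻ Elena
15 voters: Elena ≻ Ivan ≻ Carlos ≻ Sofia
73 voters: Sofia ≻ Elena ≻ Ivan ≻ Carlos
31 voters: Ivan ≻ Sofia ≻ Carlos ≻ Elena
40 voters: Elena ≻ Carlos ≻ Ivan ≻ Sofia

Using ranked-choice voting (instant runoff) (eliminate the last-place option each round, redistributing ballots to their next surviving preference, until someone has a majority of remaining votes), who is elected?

Ivan

Round 1: Ivan 31, Elena 55, Carlos 29, Sofia 73. Eliminate Carlos.
Round 2: Ivan 60, Elena 55, Sofia 73. Eliminate Elena.
Round 3: Ivan 115, Sofia 73. Ivan has a majority.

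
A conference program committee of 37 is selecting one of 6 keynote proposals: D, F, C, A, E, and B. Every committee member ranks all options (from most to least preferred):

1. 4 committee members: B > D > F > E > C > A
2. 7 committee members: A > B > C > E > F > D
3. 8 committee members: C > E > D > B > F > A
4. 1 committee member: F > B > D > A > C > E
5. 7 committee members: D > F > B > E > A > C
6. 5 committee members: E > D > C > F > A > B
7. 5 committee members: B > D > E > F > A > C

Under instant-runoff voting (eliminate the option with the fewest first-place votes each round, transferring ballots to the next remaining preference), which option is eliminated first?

Round 1: D 7, F 1, C 8, A 7, E 5, B 9. Eliminate F.

F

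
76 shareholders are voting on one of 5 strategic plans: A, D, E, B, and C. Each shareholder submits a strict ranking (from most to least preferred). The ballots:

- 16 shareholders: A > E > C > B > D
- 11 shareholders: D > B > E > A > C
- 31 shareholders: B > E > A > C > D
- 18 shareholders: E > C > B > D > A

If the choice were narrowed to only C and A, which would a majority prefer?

Voters preferring C to A: 18; preferring A to C: 58.
A wins the head-to-head.

A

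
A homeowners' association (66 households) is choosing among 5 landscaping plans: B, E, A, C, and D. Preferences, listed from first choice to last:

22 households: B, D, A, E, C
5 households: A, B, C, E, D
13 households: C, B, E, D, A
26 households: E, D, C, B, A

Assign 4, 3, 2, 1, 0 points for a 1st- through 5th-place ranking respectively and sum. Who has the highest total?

B

B: 22·4 + 5·3 + 13·3 + 26·1 = 168
E: 22·1 + 5·1 + 13·2 + 26·4 = 157
A: 22·2 + 5·4 + 13·0 + 26·0 = 64
C: 22·0 + 5·2 + 13·4 + 26·2 = 114
D: 22·3 + 5·0 + 13·1 + 26·3 = 157
B has the highest Borda score (168).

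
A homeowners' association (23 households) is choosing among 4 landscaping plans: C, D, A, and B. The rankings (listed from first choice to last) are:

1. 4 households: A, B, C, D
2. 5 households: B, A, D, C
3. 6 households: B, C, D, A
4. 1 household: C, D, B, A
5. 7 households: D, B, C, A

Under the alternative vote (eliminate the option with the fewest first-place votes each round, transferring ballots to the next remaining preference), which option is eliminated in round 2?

A

Round 1: C 1, D 7, A 4, B 11. Eliminate C.
Round 2: D 8, A 4, B 11. Eliminate A.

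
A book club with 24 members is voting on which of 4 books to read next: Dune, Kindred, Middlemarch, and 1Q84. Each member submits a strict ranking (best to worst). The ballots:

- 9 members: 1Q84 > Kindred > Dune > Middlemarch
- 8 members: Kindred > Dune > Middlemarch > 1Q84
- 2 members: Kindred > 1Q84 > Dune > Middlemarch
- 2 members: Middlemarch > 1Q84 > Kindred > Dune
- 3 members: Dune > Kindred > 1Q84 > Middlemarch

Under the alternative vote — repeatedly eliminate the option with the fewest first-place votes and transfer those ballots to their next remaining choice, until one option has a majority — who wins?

Kindred

Round 1: Dune 3, Kindred 10, Middlemarch 2, 1Q84 9. Eliminate Middlemarch.
Round 2: Dune 3, Kindred 10, 1Q84 11. Eliminate Dune.
Round 3: Kindred 13, 1Q84 11. Kindred has a majority.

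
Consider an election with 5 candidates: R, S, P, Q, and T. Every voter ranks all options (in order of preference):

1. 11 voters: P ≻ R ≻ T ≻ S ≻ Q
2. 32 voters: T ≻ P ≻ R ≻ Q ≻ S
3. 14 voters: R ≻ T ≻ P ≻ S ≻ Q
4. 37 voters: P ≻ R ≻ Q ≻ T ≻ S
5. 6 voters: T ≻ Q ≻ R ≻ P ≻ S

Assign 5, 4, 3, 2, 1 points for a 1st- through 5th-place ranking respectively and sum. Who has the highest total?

R: 11·4 + 32·3 + 14·5 + 37·4 + 6·3 = 376
S: 11·2 + 32·1 + 14·2 + 37·1 + 6·1 = 125
P: 11·5 + 32·4 + 14·3 + 37·5 + 6·2 = 422
Q: 11·1 + 32·2 + 14·1 + 37·3 + 6·4 = 224
T: 11·3 + 32·5 + 14·4 + 37·2 + 6·5 = 353
P has the highest Borda score (422).

P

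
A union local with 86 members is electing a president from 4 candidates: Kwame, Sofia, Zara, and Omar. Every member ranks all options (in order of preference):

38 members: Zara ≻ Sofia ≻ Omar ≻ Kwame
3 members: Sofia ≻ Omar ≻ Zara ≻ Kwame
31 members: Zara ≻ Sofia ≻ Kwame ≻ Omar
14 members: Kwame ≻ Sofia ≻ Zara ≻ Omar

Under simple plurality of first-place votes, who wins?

Zara

First-place votes: Kwame 14, Sofia 3, Zara 69, Omar 0.
Zara has the most first-place votes.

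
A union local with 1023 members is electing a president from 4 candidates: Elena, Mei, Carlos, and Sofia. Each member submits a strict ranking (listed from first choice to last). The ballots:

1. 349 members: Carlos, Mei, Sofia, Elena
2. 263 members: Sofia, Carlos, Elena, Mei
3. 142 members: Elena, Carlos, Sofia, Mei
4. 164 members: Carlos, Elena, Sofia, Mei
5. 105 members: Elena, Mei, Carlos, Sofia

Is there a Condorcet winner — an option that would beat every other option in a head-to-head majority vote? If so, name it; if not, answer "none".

Carlos

Carlos vs Elena: 776–247 for Carlos.
Carlos vs Mei: 918–105 for Carlos.
Carlos vs Sofia: 760–263 for Carlos.
Carlos beats every other option head-to-head.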